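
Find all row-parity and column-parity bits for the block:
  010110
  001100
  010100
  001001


Row parities: 1000
Column parities: 000111

Row P: 1000, Col P: 000111, Corner: 1


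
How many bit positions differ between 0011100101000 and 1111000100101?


XOR: 1100100001101
Count of 1s: 6

6


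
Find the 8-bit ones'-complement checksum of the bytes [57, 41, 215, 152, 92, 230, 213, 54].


Sum = 1054 mod 256 = 30
Complement = 225

225


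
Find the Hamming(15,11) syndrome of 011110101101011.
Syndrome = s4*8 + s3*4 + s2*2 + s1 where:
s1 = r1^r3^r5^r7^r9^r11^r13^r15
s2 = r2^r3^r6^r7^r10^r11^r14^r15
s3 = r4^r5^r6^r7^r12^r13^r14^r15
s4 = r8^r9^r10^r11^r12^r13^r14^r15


s1=1, s2=0, s3=0, s4=1

Syndrome = 9 (error at position 9)


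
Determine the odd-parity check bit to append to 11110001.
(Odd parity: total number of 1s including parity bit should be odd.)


Number of 1s in data: 5
Parity bit: 0

0


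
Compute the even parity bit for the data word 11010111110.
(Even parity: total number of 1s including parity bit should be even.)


Number of 1s in data: 8
Parity bit: 0

0


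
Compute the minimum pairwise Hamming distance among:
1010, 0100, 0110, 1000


Comparing all pairs, minimum distance: 1
Can detect 0 errors, correct 0 errors

1


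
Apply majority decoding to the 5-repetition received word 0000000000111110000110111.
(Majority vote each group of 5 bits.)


Groups: 00000, 00000, 11111, 00001, 10111
Majority votes: 00101

00101


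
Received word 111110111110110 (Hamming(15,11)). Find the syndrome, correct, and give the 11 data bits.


Syndrome = 5: error at position 5

Data: 10011110110 (corrected bit 5)


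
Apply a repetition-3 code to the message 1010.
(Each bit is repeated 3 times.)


Each bit -> 3 copies

111000111000


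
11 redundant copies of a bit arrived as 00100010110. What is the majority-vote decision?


Ones: 4 out of 11
Threshold: 6

0 (4/11 voted 1)


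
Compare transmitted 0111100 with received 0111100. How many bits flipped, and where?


XOR: 0000000

0 errors (received matches sent)


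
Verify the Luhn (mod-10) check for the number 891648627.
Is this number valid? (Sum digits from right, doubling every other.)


Luhn sum = 49
49 mod 10 = 9

Invalid (Luhn sum mod 10 = 9)


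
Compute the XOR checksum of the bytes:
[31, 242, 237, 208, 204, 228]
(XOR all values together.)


XOR chain: 31 ^ 242 ^ 237 ^ 208 ^ 204 ^ 228 = 248

248


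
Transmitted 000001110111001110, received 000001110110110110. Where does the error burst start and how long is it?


XOR: 000000000001111000

Burst at position 11, length 4


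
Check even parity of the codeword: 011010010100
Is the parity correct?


Number of 1s: 5

No, parity error (5 ones)


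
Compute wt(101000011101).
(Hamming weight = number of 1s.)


Counting 1s in 101000011101

6


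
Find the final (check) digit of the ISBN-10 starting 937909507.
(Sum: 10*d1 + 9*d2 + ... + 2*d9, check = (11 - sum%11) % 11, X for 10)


Weighted sum: 315
315 mod 11 = 7

Check digit: 4


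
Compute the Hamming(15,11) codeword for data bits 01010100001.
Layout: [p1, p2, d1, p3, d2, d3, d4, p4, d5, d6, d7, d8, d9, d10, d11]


Parity bits: p1=1, p2=1, p3=1, p4=0

110110100100001


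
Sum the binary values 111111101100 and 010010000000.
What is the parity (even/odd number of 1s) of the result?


111111101100 = 4076
010010000000 = 1152
Sum = 5228 = 1010001101100
1s count = 6

even parity (6 ones in 1010001101100)


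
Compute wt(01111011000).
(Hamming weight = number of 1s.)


Counting 1s in 01111011000

6


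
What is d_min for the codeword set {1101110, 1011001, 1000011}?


Comparing all pairs, minimum distance: 3
Can detect 2 errors, correct 1 errors

3


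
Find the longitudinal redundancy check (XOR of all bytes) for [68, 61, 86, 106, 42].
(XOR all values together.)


XOR chain: 68 ^ 61 ^ 86 ^ 106 ^ 42 = 111

111


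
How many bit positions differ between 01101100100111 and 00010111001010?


XOR: 01111011101101
Count of 1s: 10

10


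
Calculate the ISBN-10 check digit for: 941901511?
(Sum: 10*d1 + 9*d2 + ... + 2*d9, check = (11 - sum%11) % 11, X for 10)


Weighted sum: 227
227 mod 11 = 7

Check digit: 4


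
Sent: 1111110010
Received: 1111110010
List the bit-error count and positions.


XOR: 0000000000

0 errors (received matches sent)


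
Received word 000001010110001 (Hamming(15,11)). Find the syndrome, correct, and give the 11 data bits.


Syndrome = 0: no error detected

Data: 00100110001 (no errors)


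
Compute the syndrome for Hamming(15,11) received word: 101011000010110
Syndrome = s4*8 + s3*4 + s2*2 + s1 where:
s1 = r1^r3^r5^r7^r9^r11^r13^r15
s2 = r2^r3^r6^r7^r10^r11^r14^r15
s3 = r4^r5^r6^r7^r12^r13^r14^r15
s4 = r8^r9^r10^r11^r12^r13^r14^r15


s1=1, s2=0, s3=0, s4=1

Syndrome = 9 (error at position 9)


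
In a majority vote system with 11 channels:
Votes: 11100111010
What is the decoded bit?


Ones: 7 out of 11
Threshold: 6

1 (7/11 voted 1)


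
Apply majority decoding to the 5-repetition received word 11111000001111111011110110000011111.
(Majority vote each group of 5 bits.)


Groups: 11111, 00000, 11111, 11011, 11011, 00000, 11111
Majority votes: 1011101

1011101


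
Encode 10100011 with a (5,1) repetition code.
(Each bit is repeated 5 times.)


Each bit -> 5 copies

1111100000111110000000000000001111111111


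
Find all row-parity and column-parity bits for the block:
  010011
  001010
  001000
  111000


Row parities: 1011
Column parities: 101001

Row P: 1011, Col P: 101001, Corner: 1


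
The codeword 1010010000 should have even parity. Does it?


Number of 1s: 3

No, parity error (3 ones)


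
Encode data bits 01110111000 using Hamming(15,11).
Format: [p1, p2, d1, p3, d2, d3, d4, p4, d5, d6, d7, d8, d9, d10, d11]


Parity bits: p1=1, p2=0, p3=0, p4=1

100011110111000


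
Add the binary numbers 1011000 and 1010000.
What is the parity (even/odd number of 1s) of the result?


1011000 = 88
1010000 = 80
Sum = 168 = 10101000
1s count = 3

odd parity (3 ones in 10101000)


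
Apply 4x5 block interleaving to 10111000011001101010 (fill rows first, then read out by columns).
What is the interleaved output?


Matrix:
  10111
  00001
  10011
  01010
Read columns: 10100001100010111110

10100001100010111110


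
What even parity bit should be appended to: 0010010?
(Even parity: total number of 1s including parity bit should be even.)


Number of 1s in data: 2
Parity bit: 0

0


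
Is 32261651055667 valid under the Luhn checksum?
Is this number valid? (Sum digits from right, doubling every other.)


Luhn sum = 50
50 mod 10 = 0

Valid (Luhn sum mod 10 = 0)


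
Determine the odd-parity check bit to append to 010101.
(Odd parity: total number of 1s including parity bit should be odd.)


Number of 1s in data: 3
Parity bit: 0

0


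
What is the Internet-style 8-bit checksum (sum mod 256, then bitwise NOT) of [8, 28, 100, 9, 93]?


Sum = 238 mod 256 = 238
Complement = 17

17


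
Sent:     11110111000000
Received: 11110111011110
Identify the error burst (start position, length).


XOR: 00000000011110

Burst at position 9, length 4


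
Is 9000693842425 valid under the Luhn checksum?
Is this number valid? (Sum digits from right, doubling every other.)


Luhn sum = 55
55 mod 10 = 5

Invalid (Luhn sum mod 10 = 5)


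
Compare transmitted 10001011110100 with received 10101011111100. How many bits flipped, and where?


XOR: 00100000001000

2 error(s) at position(s): 2, 10


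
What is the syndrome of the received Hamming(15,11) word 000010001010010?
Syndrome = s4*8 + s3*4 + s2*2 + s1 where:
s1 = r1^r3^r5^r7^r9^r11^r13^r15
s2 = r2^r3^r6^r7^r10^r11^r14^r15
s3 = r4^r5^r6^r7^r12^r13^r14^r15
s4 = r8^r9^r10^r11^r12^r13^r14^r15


s1=1, s2=0, s3=0, s4=1

Syndrome = 9 (error at position 9)


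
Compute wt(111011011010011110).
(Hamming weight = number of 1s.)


Counting 1s in 111011011010011110

12


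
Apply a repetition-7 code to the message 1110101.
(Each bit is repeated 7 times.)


Each bit -> 7 copies

1111111111111111111110000000111111100000001111111


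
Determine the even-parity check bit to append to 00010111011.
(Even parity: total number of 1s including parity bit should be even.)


Number of 1s in data: 6
Parity bit: 0

0


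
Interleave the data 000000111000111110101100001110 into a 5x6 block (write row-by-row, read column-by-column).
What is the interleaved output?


Matrix:
  000000
  111000
  111110
  101100
  001110
Read columns: 011100110001111001110010100000

011100110001111001110010100000


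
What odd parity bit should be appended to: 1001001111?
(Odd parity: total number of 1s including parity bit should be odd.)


Number of 1s in data: 6
Parity bit: 1

1


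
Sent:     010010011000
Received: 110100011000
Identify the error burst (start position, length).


XOR: 100110000000

Burst at position 0, length 5


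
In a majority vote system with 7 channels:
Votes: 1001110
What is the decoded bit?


Ones: 4 out of 7
Threshold: 4

1 (4/7 voted 1)


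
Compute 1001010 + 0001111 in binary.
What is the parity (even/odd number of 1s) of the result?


1001010 = 74
0001111 = 15
Sum = 89 = 1011001
1s count = 4

even parity (4 ones in 1011001)


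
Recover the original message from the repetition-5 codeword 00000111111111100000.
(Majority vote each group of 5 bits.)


Groups: 00000, 11111, 11111, 00000
Majority votes: 0110

0110


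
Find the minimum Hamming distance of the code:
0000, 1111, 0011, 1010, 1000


Comparing all pairs, minimum distance: 1
Can detect 0 errors, correct 0 errors

1


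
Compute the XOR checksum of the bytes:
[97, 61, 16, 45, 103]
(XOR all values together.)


XOR chain: 97 ^ 61 ^ 16 ^ 45 ^ 103 = 6

6


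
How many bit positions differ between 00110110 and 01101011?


XOR: 01011101
Count of 1s: 5

5


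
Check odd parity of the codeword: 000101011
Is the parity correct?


Number of 1s: 4

No, parity error (4 ones)


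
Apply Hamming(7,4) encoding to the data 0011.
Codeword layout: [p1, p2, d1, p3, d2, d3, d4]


Parity bits: p1=1, p2=0, p3=0

1000011


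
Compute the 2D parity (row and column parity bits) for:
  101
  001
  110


Row parities: 010
Column parities: 010

Row P: 010, Col P: 010, Corner: 1


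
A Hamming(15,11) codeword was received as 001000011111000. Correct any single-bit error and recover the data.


Syndrome = 15: error at position 15

Data: 10001111001 (corrected bit 15)


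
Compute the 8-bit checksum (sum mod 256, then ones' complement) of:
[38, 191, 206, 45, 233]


Sum = 713 mod 256 = 201
Complement = 54

54


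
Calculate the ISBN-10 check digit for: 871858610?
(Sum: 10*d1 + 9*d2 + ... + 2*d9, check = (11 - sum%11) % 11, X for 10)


Weighted sum: 304
304 mod 11 = 7

Check digit: 4


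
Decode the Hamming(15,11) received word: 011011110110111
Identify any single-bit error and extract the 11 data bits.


Syndrome = 0: no error detected

Data: 11110110111 (no errors)


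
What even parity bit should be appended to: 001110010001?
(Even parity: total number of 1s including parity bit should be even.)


Number of 1s in data: 5
Parity bit: 1

1


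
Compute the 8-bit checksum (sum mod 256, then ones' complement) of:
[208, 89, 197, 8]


Sum = 502 mod 256 = 246
Complement = 9

9


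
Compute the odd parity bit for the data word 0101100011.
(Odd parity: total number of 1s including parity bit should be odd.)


Number of 1s in data: 5
Parity bit: 0

0


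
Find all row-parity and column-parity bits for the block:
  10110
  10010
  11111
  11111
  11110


Row parities: 10110
Column parities: 11010

Row P: 10110, Col P: 11010, Corner: 1


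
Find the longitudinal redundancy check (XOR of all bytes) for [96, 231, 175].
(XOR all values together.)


XOR chain: 96 ^ 231 ^ 175 = 40

40


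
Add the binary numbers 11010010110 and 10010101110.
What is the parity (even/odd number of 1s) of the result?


11010010110 = 1686
10010101110 = 1198
Sum = 2884 = 101101000100
1s count = 5

odd parity (5 ones in 101101000100)


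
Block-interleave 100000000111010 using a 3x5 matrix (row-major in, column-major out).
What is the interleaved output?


Matrix:
  10000
  00001
  11010
Read columns: 101001000001010

101001000001010


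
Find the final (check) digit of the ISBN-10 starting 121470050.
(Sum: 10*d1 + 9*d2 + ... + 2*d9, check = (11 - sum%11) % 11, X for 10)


Weighted sum: 121
121 mod 11 = 0

Check digit: 0


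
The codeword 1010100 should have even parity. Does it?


Number of 1s: 3

No, parity error (3 ones)


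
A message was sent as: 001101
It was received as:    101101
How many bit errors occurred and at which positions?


XOR: 100000

1 error(s) at position(s): 0


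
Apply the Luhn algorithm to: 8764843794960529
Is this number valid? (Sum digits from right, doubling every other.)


Luhn sum = 91
91 mod 10 = 1

Invalid (Luhn sum mod 10 = 1)


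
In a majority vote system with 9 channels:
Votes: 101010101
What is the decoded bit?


Ones: 5 out of 9
Threshold: 5

1 (5/9 voted 1)


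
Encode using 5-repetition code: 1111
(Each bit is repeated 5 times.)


Each bit -> 5 copies

11111111111111111111


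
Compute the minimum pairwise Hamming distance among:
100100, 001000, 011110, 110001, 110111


Comparing all pairs, minimum distance: 2
Can detect 1 errors, correct 0 errors

2


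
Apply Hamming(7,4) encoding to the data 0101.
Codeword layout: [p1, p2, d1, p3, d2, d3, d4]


Parity bits: p1=0, p2=1, p3=0

0100101


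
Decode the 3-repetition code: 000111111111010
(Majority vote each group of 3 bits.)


Groups: 000, 111, 111, 111, 010
Majority votes: 01110

01110


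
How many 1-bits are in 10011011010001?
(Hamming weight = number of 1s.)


Counting 1s in 10011011010001

7


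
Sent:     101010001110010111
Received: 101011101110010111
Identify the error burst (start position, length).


XOR: 000001100000000000

Burst at position 5, length 2


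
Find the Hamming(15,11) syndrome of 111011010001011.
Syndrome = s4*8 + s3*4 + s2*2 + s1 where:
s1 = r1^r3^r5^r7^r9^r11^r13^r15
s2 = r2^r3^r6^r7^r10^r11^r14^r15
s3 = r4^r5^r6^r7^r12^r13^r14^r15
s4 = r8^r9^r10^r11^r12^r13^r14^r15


s1=0, s2=1, s3=1, s4=0

Syndrome = 6 (error at position 6)


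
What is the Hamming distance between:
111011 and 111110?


XOR: 000101
Count of 1s: 2

2


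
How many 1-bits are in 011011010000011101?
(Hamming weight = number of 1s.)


Counting 1s in 011011010000011101

9


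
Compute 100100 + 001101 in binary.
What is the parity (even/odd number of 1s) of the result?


100100 = 36
001101 = 13
Sum = 49 = 110001
1s count = 3

odd parity (3 ones in 110001)


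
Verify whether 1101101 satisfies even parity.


Number of 1s: 5

No, parity error (5 ones)


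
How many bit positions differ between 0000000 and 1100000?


XOR: 1100000
Count of 1s: 2

2


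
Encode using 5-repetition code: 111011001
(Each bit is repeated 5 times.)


Each bit -> 5 copies

111111111111111000001111111111000000000011111


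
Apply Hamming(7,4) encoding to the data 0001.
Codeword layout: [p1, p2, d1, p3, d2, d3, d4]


Parity bits: p1=1, p2=1, p3=1

1101001


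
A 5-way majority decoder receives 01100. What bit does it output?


Ones: 2 out of 5
Threshold: 3

0 (2/5 voted 1)


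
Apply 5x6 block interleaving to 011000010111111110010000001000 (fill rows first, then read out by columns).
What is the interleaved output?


Matrix:
  011000
  010111
  111110
  010000
  001000
Read columns: 001001111010101011000110001000

001001111010101011000110001000


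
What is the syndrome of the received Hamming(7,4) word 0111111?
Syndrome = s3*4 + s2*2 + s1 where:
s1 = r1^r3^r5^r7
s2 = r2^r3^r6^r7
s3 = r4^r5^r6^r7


s1=1, s2=0, s3=0

Syndrome = 1 (error at position 1)


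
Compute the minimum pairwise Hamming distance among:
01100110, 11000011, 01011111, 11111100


Comparing all pairs, minimum distance: 4
Can detect 3 errors, correct 1 errors

4


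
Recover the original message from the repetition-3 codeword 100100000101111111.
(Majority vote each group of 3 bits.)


Groups: 100, 100, 000, 101, 111, 111
Majority votes: 000111

000111


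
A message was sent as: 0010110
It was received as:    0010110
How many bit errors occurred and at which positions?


XOR: 0000000

0 errors (received matches sent)


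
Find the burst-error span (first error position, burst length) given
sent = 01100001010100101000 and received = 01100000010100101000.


XOR: 00000001000000000000

Burst at position 7, length 1


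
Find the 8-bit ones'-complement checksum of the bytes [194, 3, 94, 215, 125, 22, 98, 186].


Sum = 937 mod 256 = 169
Complement = 86

86


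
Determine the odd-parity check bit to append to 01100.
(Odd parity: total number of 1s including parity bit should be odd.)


Number of 1s in data: 2
Parity bit: 1

1


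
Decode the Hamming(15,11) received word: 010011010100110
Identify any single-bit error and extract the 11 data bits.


Syndrome = 0: no error detected

Data: 01100100110 (no errors)


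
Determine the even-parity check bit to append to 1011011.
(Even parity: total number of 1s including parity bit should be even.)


Number of 1s in data: 5
Parity bit: 1

1


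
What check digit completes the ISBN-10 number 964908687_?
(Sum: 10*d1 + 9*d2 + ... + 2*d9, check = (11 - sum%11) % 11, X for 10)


Weighted sum: 341
341 mod 11 = 0

Check digit: 0


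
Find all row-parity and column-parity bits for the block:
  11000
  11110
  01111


Row parities: 000
Column parities: 01001

Row P: 000, Col P: 01001, Corner: 0


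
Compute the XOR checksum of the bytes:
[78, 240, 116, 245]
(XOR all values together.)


XOR chain: 78 ^ 240 ^ 116 ^ 245 = 63

63


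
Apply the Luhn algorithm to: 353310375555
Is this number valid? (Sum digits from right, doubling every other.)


Luhn sum = 47
47 mod 10 = 7

Invalid (Luhn sum mod 10 = 7)


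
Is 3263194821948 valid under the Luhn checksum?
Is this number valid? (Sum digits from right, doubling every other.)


Luhn sum = 69
69 mod 10 = 9

Invalid (Luhn sum mod 10 = 9)


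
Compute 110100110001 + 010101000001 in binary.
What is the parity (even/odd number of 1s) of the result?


110100110001 = 3377
010101000001 = 1345
Sum = 4722 = 1001001110010
1s count = 6

even parity (6 ones in 1001001110010)


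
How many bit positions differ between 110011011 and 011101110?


XOR: 101110101
Count of 1s: 6

6


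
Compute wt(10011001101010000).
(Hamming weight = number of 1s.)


Counting 1s in 10011001101010000

7


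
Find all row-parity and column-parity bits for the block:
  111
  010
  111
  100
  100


Row parities: 11111
Column parities: 010

Row P: 11111, Col P: 010, Corner: 1


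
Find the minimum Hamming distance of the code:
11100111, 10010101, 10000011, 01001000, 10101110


Comparing all pairs, minimum distance: 3
Can detect 2 errors, correct 1 errors

3


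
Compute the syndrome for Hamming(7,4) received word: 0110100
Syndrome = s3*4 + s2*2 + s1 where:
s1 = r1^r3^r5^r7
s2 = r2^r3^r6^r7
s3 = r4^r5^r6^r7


s1=0, s2=0, s3=1

Syndrome = 4 (error at position 4)


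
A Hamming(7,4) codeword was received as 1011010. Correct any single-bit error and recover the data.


Syndrome = 0: no error detected

Data: 1010 (no errors)


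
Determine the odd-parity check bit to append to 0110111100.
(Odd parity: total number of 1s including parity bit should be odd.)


Number of 1s in data: 6
Parity bit: 1

1


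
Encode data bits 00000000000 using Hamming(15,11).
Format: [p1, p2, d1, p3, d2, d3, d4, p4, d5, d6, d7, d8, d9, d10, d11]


Parity bits: p1=0, p2=0, p3=0, p4=0

000000000000000


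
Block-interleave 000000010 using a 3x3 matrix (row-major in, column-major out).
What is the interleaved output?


Matrix:
  000
  000
  010
Read columns: 000001000

000001000


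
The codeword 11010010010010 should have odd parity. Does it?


Number of 1s: 6

No, parity error (6 ones)


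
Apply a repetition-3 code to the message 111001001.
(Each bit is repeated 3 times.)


Each bit -> 3 copies

111111111000000111000000111


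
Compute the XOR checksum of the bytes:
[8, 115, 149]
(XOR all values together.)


XOR chain: 8 ^ 115 ^ 149 = 238

238


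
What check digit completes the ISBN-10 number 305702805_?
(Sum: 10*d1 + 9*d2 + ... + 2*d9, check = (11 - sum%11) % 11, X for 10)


Weighted sum: 171
171 mod 11 = 6

Check digit: 5


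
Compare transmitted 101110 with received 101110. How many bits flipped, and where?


XOR: 000000

0 errors (received matches sent)


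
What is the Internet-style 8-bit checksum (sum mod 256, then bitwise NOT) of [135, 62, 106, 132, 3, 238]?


Sum = 676 mod 256 = 164
Complement = 91

91


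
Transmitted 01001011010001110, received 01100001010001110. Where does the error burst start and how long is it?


XOR: 00101010000000000

Burst at position 2, length 5


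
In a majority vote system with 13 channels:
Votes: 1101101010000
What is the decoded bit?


Ones: 6 out of 13
Threshold: 7

0 (6/13 voted 1)


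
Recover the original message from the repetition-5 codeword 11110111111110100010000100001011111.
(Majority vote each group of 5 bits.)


Groups: 11110, 11111, 11101, 00010, 00010, 00010, 11111
Majority votes: 1110001

1110001


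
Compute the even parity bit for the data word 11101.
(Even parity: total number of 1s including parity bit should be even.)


Number of 1s in data: 4
Parity bit: 0

0


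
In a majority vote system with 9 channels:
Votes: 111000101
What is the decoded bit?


Ones: 5 out of 9
Threshold: 5

1 (5/9 voted 1)


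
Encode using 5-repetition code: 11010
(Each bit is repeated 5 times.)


Each bit -> 5 copies

1111111111000001111100000


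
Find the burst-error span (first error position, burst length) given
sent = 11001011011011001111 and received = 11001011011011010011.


XOR: 00000000000000011100

Burst at position 15, length 3


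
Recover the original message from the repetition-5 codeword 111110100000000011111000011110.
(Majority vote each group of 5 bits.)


Groups: 11111, 01000, 00000, 01111, 10000, 11110
Majority votes: 100101

100101


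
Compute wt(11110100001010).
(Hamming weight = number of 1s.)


Counting 1s in 11110100001010

7


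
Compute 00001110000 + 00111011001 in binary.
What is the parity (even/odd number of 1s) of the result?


00001110000 = 112
00111011001 = 473
Sum = 585 = 1001001001
1s count = 4

even parity (4 ones in 1001001001)


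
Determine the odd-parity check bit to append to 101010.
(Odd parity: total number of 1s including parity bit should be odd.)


Number of 1s in data: 3
Parity bit: 0

0


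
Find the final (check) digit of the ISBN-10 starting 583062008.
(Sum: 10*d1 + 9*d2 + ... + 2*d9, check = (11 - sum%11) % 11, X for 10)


Weighted sum: 208
208 mod 11 = 10

Check digit: 1


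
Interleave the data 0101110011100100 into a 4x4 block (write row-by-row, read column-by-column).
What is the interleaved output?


Matrix:
  0101
  1100
  1110
  0100
Read columns: 0110111100101000

0110111100101000


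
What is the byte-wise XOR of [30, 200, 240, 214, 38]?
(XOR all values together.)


XOR chain: 30 ^ 200 ^ 240 ^ 214 ^ 38 = 214

214


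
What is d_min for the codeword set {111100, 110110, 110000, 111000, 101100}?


Comparing all pairs, minimum distance: 1
Can detect 0 errors, correct 0 errors

1


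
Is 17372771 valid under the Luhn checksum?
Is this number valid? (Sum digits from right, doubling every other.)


Luhn sum = 39
39 mod 10 = 9

Invalid (Luhn sum mod 10 = 9)


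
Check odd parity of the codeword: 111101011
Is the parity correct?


Number of 1s: 7

Yes, parity is correct (7 ones)


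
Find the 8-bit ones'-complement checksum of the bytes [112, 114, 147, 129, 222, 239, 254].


Sum = 1217 mod 256 = 193
Complement = 62

62


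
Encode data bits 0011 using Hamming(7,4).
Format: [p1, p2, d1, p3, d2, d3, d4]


Parity bits: p1=1, p2=0, p3=0

1000011


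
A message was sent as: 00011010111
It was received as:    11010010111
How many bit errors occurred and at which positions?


XOR: 11001000000

3 error(s) at position(s): 0, 1, 4


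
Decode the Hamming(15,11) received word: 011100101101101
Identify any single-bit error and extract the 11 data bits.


Syndrome = 15: error at position 15

Data: 10011101100 (corrected bit 15)


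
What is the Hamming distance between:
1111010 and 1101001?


XOR: 0010011
Count of 1s: 3

3


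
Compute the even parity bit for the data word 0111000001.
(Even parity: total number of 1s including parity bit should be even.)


Number of 1s in data: 4
Parity bit: 0

0


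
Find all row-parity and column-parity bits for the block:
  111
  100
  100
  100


Row parities: 1111
Column parities: 011

Row P: 1111, Col P: 011, Corner: 0


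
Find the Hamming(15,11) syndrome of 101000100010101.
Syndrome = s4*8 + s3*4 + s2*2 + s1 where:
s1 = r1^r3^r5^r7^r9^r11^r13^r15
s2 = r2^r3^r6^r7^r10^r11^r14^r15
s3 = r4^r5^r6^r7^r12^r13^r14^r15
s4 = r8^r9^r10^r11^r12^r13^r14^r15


s1=0, s2=0, s3=1, s4=1

Syndrome = 12 (error at position 12)


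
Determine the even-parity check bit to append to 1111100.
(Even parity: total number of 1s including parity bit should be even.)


Number of 1s in data: 5
Parity bit: 1

1


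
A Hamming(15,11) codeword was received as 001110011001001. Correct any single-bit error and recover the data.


Syndrome = 0: no error detected

Data: 11001001001 (no errors)


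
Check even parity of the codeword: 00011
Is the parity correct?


Number of 1s: 2

Yes, parity is correct (2 ones)


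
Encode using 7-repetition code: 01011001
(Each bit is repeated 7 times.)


Each bit -> 7 copies

00000001111111000000011111111111111000000000000001111111


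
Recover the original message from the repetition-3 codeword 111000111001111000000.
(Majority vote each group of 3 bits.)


Groups: 111, 000, 111, 001, 111, 000, 000
Majority votes: 1010100

1010100


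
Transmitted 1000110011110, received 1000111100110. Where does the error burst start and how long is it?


XOR: 0000001111000

Burst at position 6, length 4


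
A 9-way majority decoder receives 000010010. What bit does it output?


Ones: 2 out of 9
Threshold: 5

0 (2/9 voted 1)


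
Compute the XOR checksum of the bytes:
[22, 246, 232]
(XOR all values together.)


XOR chain: 22 ^ 246 ^ 232 = 8

8


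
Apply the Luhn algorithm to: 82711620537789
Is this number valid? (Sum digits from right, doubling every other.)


Luhn sum = 59
59 mod 10 = 9

Invalid (Luhn sum mod 10 = 9)


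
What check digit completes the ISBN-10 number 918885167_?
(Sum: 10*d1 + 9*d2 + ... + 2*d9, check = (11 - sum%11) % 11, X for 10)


Weighted sum: 328
328 mod 11 = 9

Check digit: 2


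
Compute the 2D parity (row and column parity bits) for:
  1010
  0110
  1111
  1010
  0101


Row parities: 00000
Column parities: 1100

Row P: 00000, Col P: 1100, Corner: 0


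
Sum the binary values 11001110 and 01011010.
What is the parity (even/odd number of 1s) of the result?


11001110 = 206
01011010 = 90
Sum = 296 = 100101000
1s count = 3

odd parity (3 ones in 100101000)


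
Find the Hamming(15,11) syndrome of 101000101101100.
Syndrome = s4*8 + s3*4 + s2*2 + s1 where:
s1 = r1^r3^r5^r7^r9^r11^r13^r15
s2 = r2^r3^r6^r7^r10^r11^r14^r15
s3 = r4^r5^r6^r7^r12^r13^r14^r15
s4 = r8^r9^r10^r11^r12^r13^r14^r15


s1=1, s2=1, s3=1, s4=0

Syndrome = 7 (error at position 7)


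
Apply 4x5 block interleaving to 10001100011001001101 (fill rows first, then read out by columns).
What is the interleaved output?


Matrix:
  10001
  10001
  10010
  01101
Read columns: 11100001000100101101

11100001000100101101


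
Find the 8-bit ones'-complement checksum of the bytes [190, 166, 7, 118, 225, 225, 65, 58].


Sum = 1054 mod 256 = 30
Complement = 225

225


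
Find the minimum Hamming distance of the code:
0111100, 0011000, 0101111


Comparing all pairs, minimum distance: 2
Can detect 1 errors, correct 0 errors

2


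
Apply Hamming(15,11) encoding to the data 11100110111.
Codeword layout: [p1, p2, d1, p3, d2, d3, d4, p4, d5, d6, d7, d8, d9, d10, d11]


Parity bits: p1=1, p2=0, p3=1, p4=1

101111010110111


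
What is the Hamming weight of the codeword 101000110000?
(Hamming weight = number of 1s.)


Counting 1s in 101000110000

4


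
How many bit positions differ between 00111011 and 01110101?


XOR: 01001110
Count of 1s: 4

4


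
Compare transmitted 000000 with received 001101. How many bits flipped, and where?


XOR: 001101

3 error(s) at position(s): 2, 3, 5


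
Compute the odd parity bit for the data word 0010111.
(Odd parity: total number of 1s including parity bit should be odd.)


Number of 1s in data: 4
Parity bit: 1

1


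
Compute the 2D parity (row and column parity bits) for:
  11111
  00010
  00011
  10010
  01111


Row parities: 11000
Column parities: 00011

Row P: 11000, Col P: 00011, Corner: 0


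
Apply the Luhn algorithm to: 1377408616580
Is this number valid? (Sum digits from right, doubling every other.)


Luhn sum = 50
50 mod 10 = 0

Valid (Luhn sum mod 10 = 0)


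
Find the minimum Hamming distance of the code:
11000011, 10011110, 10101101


Comparing all pairs, minimum distance: 4
Can detect 3 errors, correct 1 errors

4


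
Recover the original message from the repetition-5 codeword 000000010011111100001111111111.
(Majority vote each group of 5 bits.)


Groups: 00000, 00100, 11111, 10000, 11111, 11111
Majority votes: 001011

001011


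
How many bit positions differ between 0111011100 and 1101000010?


XOR: 1010011110
Count of 1s: 6

6


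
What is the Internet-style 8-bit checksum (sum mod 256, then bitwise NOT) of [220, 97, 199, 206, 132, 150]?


Sum = 1004 mod 256 = 236
Complement = 19

19


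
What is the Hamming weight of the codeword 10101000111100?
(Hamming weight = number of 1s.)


Counting 1s in 10101000111100

7


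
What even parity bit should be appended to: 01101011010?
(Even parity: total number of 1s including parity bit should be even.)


Number of 1s in data: 6
Parity bit: 0

0


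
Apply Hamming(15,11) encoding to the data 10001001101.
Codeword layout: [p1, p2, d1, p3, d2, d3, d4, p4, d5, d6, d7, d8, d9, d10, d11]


Parity bits: p1=0, p2=0, p3=1, p4=0

001100001001101


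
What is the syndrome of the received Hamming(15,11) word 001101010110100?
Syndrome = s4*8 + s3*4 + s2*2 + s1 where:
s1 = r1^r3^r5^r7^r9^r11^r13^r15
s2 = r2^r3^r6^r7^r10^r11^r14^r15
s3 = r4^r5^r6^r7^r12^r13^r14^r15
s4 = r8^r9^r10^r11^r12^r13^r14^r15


s1=1, s2=0, s3=1, s4=0

Syndrome = 5 (error at position 5)


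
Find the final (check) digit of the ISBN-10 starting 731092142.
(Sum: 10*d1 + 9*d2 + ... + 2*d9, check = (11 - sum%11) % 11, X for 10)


Weighted sum: 189
189 mod 11 = 2

Check digit: 9


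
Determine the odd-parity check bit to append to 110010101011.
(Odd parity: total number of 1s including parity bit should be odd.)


Number of 1s in data: 7
Parity bit: 0

0


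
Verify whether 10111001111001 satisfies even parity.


Number of 1s: 9

No, parity error (9 ones)


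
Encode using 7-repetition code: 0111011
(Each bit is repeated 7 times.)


Each bit -> 7 copies

0000000111111111111111111111000000011111111111111


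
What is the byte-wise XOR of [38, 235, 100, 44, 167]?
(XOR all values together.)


XOR chain: 38 ^ 235 ^ 100 ^ 44 ^ 167 = 34

34


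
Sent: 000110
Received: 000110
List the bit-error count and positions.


XOR: 000000

0 errors (received matches sent)


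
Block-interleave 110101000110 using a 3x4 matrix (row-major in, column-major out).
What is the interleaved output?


Matrix:
  1101
  0100
  0110
Read columns: 100111001100

100111001100


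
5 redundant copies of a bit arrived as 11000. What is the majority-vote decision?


Ones: 2 out of 5
Threshold: 3

0 (2/5 voted 1)


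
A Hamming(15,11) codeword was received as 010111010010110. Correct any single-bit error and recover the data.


Syndrome = 5: error at position 5

Data: 00100010110 (corrected bit 5)


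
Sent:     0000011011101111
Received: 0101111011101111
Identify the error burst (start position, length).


XOR: 0101100000000000

Burst at position 1, length 4


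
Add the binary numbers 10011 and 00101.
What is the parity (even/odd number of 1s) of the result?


10011 = 19
00101 = 5
Sum = 24 = 11000
1s count = 2

even parity (2 ones in 11000)


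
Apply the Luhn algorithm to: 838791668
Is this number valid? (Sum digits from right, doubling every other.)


Luhn sum = 55
55 mod 10 = 5

Invalid (Luhn sum mod 10 = 5)


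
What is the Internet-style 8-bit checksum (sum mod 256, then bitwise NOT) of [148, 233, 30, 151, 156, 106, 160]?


Sum = 984 mod 256 = 216
Complement = 39

39


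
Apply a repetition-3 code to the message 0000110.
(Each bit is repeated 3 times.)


Each bit -> 3 copies

000000000000111111000


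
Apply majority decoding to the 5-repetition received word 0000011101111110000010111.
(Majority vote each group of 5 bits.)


Groups: 00000, 11101, 11111, 00000, 10111
Majority votes: 01101

01101


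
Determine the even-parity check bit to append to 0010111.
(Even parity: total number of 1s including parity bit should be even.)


Number of 1s in data: 4
Parity bit: 0

0


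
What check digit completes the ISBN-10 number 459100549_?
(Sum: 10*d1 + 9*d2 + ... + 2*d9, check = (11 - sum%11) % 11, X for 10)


Weighted sum: 214
214 mod 11 = 5

Check digit: 6


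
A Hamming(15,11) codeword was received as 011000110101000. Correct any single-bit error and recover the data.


Syndrome = 8: error at position 8

Data: 10010101000 (corrected bit 8)


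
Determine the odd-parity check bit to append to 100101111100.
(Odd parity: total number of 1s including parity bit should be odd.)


Number of 1s in data: 7
Parity bit: 0

0


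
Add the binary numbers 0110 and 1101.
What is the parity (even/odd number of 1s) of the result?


0110 = 6
1101 = 13
Sum = 19 = 10011
1s count = 3

odd parity (3 ones in 10011)


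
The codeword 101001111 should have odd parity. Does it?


Number of 1s: 6

No, parity error (6 ones)


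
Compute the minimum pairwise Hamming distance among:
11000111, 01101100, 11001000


Comparing all pairs, minimum distance: 3
Can detect 2 errors, correct 1 errors

3


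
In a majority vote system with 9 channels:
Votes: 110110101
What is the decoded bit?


Ones: 6 out of 9
Threshold: 5

1 (6/9 voted 1)


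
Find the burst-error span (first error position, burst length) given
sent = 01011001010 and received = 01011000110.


XOR: 00000001100

Burst at position 7, length 2


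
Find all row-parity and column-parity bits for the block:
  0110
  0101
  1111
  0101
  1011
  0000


Row parities: 000010
Column parities: 0010

Row P: 000010, Col P: 0010, Corner: 1


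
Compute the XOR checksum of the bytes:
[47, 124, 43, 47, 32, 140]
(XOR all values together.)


XOR chain: 47 ^ 124 ^ 43 ^ 47 ^ 32 ^ 140 = 251

251


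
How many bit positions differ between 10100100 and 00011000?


XOR: 10111100
Count of 1s: 5

5


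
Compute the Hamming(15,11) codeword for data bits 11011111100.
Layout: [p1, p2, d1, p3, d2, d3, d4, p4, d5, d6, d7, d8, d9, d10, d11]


Parity bits: p1=0, p2=0, p3=0, p4=1

001010111111100


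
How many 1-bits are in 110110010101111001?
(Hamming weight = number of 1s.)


Counting 1s in 110110010101111001

11


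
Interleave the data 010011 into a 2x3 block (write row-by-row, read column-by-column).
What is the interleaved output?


Matrix:
  010
  011
Read columns: 001101

001101


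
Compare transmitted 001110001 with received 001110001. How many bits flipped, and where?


XOR: 000000000

0 errors (received matches sent)


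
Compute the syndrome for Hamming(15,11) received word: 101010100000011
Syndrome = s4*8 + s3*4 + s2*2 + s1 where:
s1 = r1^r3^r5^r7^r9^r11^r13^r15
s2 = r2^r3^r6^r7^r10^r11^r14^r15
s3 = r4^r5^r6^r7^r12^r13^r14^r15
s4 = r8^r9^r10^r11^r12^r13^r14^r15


s1=1, s2=0, s3=0, s4=0

Syndrome = 1 (error at position 1)


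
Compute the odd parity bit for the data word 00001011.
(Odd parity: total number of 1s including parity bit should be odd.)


Number of 1s in data: 3
Parity bit: 0

0


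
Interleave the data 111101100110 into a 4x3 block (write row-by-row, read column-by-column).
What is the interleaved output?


Matrix:
  111
  101
  100
  110
Read columns: 111110011100

111110011100


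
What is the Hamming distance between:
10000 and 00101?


XOR: 10101
Count of 1s: 3

3


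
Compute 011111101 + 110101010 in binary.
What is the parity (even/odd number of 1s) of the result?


011111101 = 253
110101010 = 426
Sum = 679 = 1010100111
1s count = 6

even parity (6 ones in 1010100111)


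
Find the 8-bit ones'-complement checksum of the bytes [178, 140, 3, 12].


Sum = 333 mod 256 = 77
Complement = 178

178


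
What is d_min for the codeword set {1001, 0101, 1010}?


Comparing all pairs, minimum distance: 2
Can detect 1 errors, correct 0 errors

2


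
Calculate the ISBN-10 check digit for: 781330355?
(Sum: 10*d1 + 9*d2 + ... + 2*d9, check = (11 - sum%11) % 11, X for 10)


Weighted sum: 226
226 mod 11 = 6

Check digit: 5


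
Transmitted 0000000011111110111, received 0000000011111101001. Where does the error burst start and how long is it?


XOR: 0000000000000011110

Burst at position 14, length 4


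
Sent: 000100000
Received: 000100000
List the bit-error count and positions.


XOR: 000000000

0 errors (received matches sent)


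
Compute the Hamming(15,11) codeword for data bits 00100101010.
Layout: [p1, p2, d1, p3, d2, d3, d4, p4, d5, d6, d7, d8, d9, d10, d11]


Parity bits: p1=0, p2=1, p3=1, p4=1

010101010101010


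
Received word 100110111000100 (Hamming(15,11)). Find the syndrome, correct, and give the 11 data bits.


Syndrome = 11: error at position 11

Data: 01011010100 (corrected bit 11)


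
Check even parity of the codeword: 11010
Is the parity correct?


Number of 1s: 3

No, parity error (3 ones)


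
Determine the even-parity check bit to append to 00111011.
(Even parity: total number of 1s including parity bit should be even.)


Number of 1s in data: 5
Parity bit: 1

1


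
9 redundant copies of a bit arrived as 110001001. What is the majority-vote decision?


Ones: 4 out of 9
Threshold: 5

0 (4/9 voted 1)


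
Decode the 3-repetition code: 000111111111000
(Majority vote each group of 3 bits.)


Groups: 000, 111, 111, 111, 000
Majority votes: 01110

01110


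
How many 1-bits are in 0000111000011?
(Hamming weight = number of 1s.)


Counting 1s in 0000111000011

5


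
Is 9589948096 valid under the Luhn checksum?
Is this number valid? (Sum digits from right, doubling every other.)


Luhn sum = 65
65 mod 10 = 5

Invalid (Luhn sum mod 10 = 5)


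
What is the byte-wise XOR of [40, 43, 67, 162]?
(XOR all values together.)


XOR chain: 40 ^ 43 ^ 67 ^ 162 = 226

226
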